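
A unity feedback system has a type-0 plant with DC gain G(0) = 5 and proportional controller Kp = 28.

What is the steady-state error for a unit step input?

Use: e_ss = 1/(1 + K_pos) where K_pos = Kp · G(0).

K_pos = Kp · G(0) = 28 × 5 = 140. e_ss = 1/(1 + 140) = 0.0071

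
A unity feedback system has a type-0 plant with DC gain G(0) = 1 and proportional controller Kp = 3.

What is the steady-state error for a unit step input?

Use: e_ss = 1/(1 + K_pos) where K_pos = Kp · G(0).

K_pos = Kp · G(0) = 3 × 1 = 3. e_ss = 1/(1 + 3) = 0.25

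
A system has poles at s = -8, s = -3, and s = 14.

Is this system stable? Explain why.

Pole(s) at s = 14 are not in the left half-plane. System is unstable.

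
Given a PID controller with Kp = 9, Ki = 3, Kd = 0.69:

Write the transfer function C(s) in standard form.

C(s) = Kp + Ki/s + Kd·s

Substituting values: C(s) = 9 + 3/s + 0.69s = (0.69s² + 9s + 3)/s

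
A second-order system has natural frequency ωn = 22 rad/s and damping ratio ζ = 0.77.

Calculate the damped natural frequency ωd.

ωd = ωn√(1 - ζ²) = 22√(1 - 0.77²) = 14.04 rad/s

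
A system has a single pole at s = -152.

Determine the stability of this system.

Pole at s = -152 is in the left half-plane. Stable.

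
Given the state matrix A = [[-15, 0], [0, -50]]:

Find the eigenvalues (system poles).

For diagonal matrix, eigenvalues are diagonal entries: λ₁ = -15, λ₂ = -50.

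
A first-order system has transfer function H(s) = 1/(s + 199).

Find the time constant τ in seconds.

For H(s) = 1/(s + 1/τ), the pole is at -1/τ = -199, so τ = 1/199 = 0.0050 s.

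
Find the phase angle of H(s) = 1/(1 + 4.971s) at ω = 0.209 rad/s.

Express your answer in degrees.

Phase = -arctan(ωτ) = -arctan(0.209 × 4.971) = -46.1°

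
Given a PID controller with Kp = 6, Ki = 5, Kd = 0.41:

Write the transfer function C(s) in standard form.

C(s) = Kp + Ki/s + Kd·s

Substituting values: C(s) = 6 + 5/s + 0.41s = (0.41s² + 6s + 5)/s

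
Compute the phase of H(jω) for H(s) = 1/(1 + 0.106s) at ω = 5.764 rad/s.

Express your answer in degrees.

Phase = -arctan(ωτ) = -arctan(5.764 × 0.106) = -31.4°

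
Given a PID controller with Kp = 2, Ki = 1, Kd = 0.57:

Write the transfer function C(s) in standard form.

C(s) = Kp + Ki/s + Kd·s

Substituting values: C(s) = 2 + 1/s + 0.57s = (0.57s² + 2s + 1)/s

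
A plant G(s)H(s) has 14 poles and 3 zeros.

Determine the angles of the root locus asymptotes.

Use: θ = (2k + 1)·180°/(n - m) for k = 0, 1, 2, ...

n - m = 14 - 3 = 11. Angles: θk = (2k + 1)·180°/11 = 16.36°, 49.09°, 81.82°, 114.55°, 147.27°, 180°, 212.73°, 245.45°, 278.18°, 310.91°, 343.64°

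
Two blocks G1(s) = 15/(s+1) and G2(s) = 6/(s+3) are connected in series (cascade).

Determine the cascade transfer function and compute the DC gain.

Series: multiply transfer functions. G_eq = 15/(s+1) × 6/(s+3) = 90/((s+1)(s+3)). DC gain = 90/(1×3) = 30.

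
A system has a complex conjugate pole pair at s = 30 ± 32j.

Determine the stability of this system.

Real part of poles is 30 (> 0, right half-plane). Unstable.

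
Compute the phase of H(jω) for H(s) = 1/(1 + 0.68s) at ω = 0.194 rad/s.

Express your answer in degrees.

Phase = -arctan(ωτ) = -arctan(0.194 × 0.68) = -7.5°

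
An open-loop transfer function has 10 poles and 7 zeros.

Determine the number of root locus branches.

Root locus has n branches where n = number of poles = 10.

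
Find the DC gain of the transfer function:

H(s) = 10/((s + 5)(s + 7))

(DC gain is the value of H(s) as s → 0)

DC gain = H(0) = 10/(5 × 7) = 10/35 = 0.2857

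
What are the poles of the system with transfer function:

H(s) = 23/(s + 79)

Pole is where denominator = 0: s + 79 = 0, so s = -79.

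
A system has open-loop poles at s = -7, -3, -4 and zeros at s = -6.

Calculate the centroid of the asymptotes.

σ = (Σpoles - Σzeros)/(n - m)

σ = (Σpoles - Σzeros)/(n - m) = (-14 - (-6))/(3 - 1) = -8/2 = -4.0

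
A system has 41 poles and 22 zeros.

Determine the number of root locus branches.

Root locus has n branches where n = number of poles = 41.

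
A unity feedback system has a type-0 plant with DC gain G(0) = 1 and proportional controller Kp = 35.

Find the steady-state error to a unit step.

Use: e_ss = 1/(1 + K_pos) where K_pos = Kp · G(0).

K_pos = Kp · G(0) = 35 × 1 = 35. e_ss = 1/(1 + 35) = 0.0278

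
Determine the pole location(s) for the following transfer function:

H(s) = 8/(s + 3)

Pole is where denominator = 0: s + 3 = 0, so s = -3.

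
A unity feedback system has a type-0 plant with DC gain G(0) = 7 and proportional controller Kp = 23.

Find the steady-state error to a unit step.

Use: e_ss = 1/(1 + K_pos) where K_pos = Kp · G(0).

K_pos = Kp · G(0) = 23 × 7 = 161. e_ss = 1/(1 + 161) = 0.0062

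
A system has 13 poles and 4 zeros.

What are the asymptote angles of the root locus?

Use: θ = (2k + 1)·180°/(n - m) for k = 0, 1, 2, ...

n - m = 13 - 4 = 9. Angles: θk = (2k + 1)·180°/9 = 20°, 60°, 100°, 140°, 180°, 220°, 260°, 300°, 340°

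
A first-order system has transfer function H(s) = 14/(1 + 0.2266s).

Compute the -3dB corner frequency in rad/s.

Corner frequency = 1/τ = 1/0.2266 = 4.413 rad/s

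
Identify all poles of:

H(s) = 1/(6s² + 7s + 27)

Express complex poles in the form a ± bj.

Discriminant = 7² - 4×6×27 = 49 - 648 = -599 < 0, so the poles are a complex conjugate pair s = (-7 ± j√599)/(2×6). Real part = -7/(2×6) = -7/12 ≈ -0.5833; imaginary part = ±√599/(2×6) ≈ 2.0395. Poles: s = -0.5833 ± 2.0395j.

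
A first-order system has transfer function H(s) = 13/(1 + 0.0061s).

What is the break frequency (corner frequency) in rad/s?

Corner frequency = 1/τ = 1/0.0061 = 163.934 rad/s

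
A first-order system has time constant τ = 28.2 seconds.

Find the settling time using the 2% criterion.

For first-order system, 2% settling time ≈ 4τ = 4 × 28.2 = 112.8 s.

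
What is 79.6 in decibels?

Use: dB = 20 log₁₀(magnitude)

dB = 20 log₁₀(79.6) = 38.0 dB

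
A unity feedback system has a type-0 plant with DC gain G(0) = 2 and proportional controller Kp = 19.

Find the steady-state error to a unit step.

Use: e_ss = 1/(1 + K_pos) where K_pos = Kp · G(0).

K_pos = Kp · G(0) = 19 × 2 = 38. e_ss = 1/(1 + 38) = 0.0256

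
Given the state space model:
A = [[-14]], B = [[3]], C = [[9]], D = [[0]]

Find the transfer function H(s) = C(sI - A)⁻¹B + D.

(sI - A)⁻¹ = 1/(s + 14). H(s) = 9 × 3/(s + 14) + 0 = 27/(s + 14).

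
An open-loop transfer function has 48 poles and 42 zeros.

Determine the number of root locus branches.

Root locus has n branches where n = number of poles = 48.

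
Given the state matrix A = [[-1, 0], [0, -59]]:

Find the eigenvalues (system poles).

For diagonal matrix, eigenvalues are diagonal entries: λ₁ = -1, λ₂ = -59.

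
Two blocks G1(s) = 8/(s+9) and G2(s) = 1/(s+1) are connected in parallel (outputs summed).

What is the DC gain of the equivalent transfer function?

Parallel: G_eq = G1 + G2. DC gain = G1(0) + G2(0) = 8/9 + 1/1 = 0.8889 + 1 = 1.8889.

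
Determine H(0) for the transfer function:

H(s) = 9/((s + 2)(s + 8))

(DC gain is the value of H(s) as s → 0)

DC gain = H(0) = 9/(2 × 8) = 9/16 = 0.5625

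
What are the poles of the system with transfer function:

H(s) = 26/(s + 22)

Pole is where denominator = 0: s + 22 = 0, so s = -22.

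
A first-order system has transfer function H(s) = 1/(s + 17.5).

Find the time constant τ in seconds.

For H(s) = 1/(s + 1/τ), the pole is at -1/τ = -17.5, so τ = 1/17.5 = 0.0571 s.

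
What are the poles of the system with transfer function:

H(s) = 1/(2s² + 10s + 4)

Discriminant = 10² - 4×2×4 = 100 - 32 = 68 > 0, so two distinct real poles. Using quadratic formula: s = (-10 ± √68)/(2×2) = (-10 ± √68)/4, with √68 ≈ 8.2462. s₁ ≈ -0.4384, s₂ ≈ -4.5616. Poles: s₁ = -0.4384, s₂ = -4.5616.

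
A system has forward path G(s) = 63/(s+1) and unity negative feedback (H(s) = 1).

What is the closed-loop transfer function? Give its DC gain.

T(s) = G/(1+GH) = [63/(s+1)] / [1 + 63/(s+1)] = 63/(s+1+63) = 63/(s+64). DC gain = 63/64 = 0.984375.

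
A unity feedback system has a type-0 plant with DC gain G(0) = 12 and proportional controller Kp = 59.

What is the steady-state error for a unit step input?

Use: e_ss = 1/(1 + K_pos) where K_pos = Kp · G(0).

K_pos = Kp · G(0) = 59 × 12 = 708. e_ss = 1/(1 + 708) = 0.0014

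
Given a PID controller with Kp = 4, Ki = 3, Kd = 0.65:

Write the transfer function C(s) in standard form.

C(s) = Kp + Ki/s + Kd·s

Substituting values: C(s) = 4 + 3/s + 0.65s = (0.65s² + 4s + 3)/s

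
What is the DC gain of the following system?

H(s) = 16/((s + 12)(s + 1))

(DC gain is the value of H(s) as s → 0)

DC gain = H(0) = 16/(12 × 1) = 16/12 = 1.3333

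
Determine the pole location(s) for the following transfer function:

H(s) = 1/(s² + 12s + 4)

Discriminant = 12² - 4×1×4 = 144 - 16 = 128 > 0, so two distinct real poles. Using quadratic formula: s = (-12 ± √128)/(2×1) = (-12 ± √128)/2, with √128 ≈ 11.3137. s₁ ≈ -0.3431, s₂ ≈ -11.6569. Poles: s₁ = -0.3431, s₂ = -11.6569.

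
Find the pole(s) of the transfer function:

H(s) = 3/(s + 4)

Pole is where denominator = 0: s + 4 = 0, so s = -4.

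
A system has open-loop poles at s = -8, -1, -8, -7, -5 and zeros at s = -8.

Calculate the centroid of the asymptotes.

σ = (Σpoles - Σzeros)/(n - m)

σ = (Σpoles - Σzeros)/(n - m) = (-29 - (-8))/(5 - 1) = -21/4 = -5.25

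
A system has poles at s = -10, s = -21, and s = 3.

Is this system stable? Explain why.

Pole(s) at s = 3 are not in the left half-plane. System is unstable.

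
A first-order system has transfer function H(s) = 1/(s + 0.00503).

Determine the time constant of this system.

For H(s) = 1/(s + 1/τ), the pole is at -1/τ = -0.00503, so τ = 1/0.00503 = 198.8 s.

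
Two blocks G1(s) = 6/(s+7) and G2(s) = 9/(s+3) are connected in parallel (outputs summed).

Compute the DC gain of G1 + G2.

Parallel: G_eq = G1 + G2. DC gain = G1(0) + G2(0) = 6/7 + 9/3 = 0.8571 + 3 = 3.8571.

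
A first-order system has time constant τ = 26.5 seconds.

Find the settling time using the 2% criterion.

For first-order system, 2% settling time ≈ 4τ = 4 × 26.5 = 106.0 s.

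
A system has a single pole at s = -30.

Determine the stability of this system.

Pole at s = -30 is in the left half-plane. Stable.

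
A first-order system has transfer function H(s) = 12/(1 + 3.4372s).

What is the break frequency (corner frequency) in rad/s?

Corner frequency = 1/τ = 1/3.4372 = 0.291 rad/s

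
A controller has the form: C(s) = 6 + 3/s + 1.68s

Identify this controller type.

This is a Proportional-Integral-Derivative (PID) controller.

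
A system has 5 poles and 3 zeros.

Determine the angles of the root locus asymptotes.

n - m = 5 - 3 = 2. Angles: θk = (2k + 1)·180°/2 = 90°, 270°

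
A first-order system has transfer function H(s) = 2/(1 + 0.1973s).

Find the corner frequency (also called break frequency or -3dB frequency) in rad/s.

Corner frequency = 1/τ = 1/0.1973 = 5.068 rad/s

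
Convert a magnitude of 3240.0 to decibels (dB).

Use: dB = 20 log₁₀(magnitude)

dB = 20 log₁₀(3240.0) = 70.2 dB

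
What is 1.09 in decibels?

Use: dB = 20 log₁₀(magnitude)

dB = 20 log₁₀(1.09) = 0.7 dB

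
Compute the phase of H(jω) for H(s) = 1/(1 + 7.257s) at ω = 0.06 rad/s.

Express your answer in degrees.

Phase = -arctan(ωτ) = -arctan(0.06 × 7.257) = -23.5°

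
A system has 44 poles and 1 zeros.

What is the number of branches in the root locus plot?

Root locus has n branches where n = number of poles = 44.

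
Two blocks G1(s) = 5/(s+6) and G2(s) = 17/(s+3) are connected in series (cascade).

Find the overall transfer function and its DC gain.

Series: multiply transfer functions. G_eq = 5/(s+6) × 17/(s+3) = 85/((s+6)(s+3)). DC gain = 85/(6×3) = 4.7222.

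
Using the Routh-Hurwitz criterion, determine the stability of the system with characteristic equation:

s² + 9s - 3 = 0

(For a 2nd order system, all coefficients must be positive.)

Coefficients: 1, 9, -3. c=-3 not positive, so system is unstable.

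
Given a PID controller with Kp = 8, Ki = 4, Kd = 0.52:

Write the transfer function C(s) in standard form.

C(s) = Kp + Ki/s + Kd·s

Substituting values: C(s) = 8 + 4/s + 0.52s = (0.52s² + 8s + 4)/s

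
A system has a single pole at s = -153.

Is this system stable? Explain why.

Pole at s = -153 is in the left half-plane. Stable.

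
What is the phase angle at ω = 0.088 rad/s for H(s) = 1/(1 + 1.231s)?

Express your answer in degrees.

Phase = -arctan(ωτ) = -arctan(0.088 × 1.231) = -6.2°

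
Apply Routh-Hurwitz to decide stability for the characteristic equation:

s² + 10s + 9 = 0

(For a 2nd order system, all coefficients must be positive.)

Coefficients: 1, 10, 9. All positive, so system is stable.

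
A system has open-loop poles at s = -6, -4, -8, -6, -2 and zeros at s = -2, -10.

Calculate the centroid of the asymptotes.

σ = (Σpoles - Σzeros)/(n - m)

σ = (Σpoles - Σzeros)/(n - m) = (-26 - (-12))/(5 - 2) = -14/3 = -4.67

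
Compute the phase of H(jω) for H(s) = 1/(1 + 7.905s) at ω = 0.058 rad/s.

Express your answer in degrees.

Phase = -arctan(ωτ) = -arctan(0.058 × 7.905) = -24.6°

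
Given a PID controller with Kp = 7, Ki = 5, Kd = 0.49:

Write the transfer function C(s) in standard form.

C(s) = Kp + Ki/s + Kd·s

Substituting values: C(s) = 7 + 5/s + 0.49s = (0.49s² + 7s + 5)/s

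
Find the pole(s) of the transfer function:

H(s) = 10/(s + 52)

Pole is where denominator = 0: s + 52 = 0, so s = -52.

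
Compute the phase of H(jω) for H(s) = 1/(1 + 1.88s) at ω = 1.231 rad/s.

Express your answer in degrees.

Phase = -arctan(ωτ) = -arctan(1.231 × 1.88) = -66.6°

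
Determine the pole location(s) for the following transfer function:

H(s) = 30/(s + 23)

Pole is where denominator = 0: s + 23 = 0, so s = -23.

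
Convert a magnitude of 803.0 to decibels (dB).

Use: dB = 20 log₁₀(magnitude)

dB = 20 log₁₀(803.0) = 58.1 dB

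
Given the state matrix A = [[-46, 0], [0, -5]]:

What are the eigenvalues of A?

For diagonal matrix, eigenvalues are diagonal entries: λ₁ = -46, λ₂ = -5.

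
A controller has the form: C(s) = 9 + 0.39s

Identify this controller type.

This is a Proportional-Derivative (PD) controller.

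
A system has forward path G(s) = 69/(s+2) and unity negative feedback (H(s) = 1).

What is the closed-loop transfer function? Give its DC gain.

T(s) = G/(1+GH) = [69/(s+2)] / [1 + 69/(s+2)] = 69/(s+2+69) = 69/(s+71). DC gain = 69/71 = 0.9718.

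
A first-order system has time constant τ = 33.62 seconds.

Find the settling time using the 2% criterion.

For first-order system, 2% settling time ≈ 4τ = 4 × 33.62 = 134.48 s.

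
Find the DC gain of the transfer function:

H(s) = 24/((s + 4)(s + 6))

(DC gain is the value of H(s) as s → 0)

DC gain = H(0) = 24/(4 × 6) = 24/24 = 1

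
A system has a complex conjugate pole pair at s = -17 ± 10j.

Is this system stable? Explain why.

Real part of poles is -17 (< 0, left half-plane). Stable.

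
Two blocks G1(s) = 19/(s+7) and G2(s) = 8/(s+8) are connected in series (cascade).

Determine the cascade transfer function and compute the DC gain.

Series: multiply transfer functions. G_eq = 19/(s+7) × 8/(s+8) = 152/((s+7)(s+8)). DC gain = 152/(7×8) = 2.7143.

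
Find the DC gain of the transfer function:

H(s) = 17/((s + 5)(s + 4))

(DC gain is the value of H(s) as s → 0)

DC gain = H(0) = 17/(5 × 4) = 17/20 = 0.85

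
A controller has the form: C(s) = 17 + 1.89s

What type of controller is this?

This is a Proportional-Derivative (PD) controller.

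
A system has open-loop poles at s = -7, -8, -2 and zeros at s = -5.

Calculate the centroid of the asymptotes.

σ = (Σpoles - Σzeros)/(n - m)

σ = (Σpoles - Σzeros)/(n - m) = (-17 - (-5))/(3 - 1) = -12/2 = -6.0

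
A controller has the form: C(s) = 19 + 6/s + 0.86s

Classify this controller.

This is a Proportional-Integral-Derivative (PID) controller.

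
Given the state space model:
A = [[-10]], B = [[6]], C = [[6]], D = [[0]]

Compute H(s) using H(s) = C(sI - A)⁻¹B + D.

(sI - A)⁻¹ = 1/(s + 10). H(s) = 6 × 6/(s + 10) + 0 = 36/(s + 10).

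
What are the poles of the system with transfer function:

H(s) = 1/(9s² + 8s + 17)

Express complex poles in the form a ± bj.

Discriminant = 8² - 4×9×17 = 64 - 612 = -548 < 0, so the poles are a complex conjugate pair s = (-8 ± j√548)/(2×9). Real part = -8/(2×9) = -8/18 ≈ -0.4444; imaginary part = ±√548/(2×9) ≈ 1.3005. Poles: s = -0.4444 ± 1.3005j.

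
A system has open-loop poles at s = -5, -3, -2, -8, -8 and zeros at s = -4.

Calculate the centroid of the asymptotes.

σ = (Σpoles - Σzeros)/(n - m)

σ = (Σpoles - Σzeros)/(n - m) = (-26 - (-4))/(5 - 1) = -22/4 = -5.5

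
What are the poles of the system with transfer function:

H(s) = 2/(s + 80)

Pole is where denominator = 0: s + 80 = 0, so s = -80.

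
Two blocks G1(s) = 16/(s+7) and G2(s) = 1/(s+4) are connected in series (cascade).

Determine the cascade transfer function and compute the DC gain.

Series: multiply transfer functions. G_eq = 16/(s+7) × 1/(s+4) = 16/((s+7)(s+4)). DC gain = 16/(7×4) = 0.5714.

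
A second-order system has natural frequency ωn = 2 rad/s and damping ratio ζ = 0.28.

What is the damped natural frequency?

ωd = ωn√(1 - ζ²) = 2√(1 - 0.28²) = 1.92 rad/s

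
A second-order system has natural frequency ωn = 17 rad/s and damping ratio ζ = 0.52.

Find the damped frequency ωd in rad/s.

ωd = ωn√(1 - ζ²) = 17√(1 - 0.52²) = 14.52 rad/s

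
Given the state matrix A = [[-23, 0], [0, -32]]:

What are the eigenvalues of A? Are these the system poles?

For diagonal matrix, eigenvalues are diagonal entries: λ₁ = -23, λ₂ = -32. Eigenvalues of A = system poles.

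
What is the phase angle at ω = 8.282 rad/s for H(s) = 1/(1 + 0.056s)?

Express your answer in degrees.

Phase = -arctan(ωτ) = -arctan(8.282 × 0.056) = -24.9°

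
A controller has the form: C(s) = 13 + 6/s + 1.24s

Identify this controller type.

This is a Proportional-Integral-Derivative (PID) controller.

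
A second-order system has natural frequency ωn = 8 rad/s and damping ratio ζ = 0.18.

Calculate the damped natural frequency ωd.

ωd = ωn√(1 - ζ²) = 8√(1 - 0.18²) = 7.87 rad/s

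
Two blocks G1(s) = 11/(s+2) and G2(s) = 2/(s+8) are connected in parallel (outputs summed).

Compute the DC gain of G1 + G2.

Parallel: G_eq = G1 + G2. DC gain = G1(0) + G2(0) = 11/2 + 2/8 = 5.5 + 0.25 = 5.75.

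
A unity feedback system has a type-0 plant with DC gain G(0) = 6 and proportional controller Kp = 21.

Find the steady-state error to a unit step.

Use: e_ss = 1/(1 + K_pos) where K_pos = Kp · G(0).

K_pos = Kp · G(0) = 21 × 6 = 126. e_ss = 1/(1 + 126) = 0.0079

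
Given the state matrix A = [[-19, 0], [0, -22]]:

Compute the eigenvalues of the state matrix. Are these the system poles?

For diagonal matrix, eigenvalues are diagonal entries: λ₁ = -19, λ₂ = -22. Eigenvalues of A = system poles.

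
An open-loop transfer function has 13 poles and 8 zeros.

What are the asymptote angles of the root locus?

n - m = 13 - 8 = 5. Angles: θk = (2k + 1)·180°/5 = 36°, 108°, 180°, 252°, 324°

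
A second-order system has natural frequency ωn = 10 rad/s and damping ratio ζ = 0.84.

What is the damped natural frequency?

ωd = ωn√(1 - ζ²) = 10√(1 - 0.84²) = 5.43 rad/s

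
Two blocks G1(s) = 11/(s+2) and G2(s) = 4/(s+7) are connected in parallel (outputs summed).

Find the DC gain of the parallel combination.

Parallel: G_eq = G1 + G2. DC gain = G1(0) + G2(0) = 11/2 + 4/7 = 5.5 + 0.5714 = 6.0714.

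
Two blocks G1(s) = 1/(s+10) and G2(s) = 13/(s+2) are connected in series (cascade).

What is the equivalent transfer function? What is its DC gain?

Series: multiply transfer functions. G_eq = 1/(s+10) × 13/(s+2) = 13/((s+10)(s+2)). DC gain = 13/(10×2) = 0.65.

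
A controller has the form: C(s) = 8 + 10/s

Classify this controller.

This is a Proportional-Integral (PI) controller.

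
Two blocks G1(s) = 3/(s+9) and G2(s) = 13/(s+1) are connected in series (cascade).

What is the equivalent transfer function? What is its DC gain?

Series: multiply transfer functions. G_eq = 3/(s+9) × 13/(s+1) = 39/((s+9)(s+1)). DC gain = 39/(9×1) = 4.3333.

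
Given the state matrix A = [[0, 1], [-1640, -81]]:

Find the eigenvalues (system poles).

det(A - λI) = λ² - (-81)λ + 1640 = (λ - (-41))(λ - (-40)). Eigenvalues: -41, -40.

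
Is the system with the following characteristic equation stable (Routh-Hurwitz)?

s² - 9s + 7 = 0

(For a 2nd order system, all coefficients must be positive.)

Coefficients: 1, -9, 7. b=-9 not positive, so system is unstable.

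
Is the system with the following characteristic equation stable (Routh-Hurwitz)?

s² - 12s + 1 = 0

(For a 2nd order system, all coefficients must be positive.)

Coefficients: 1, -12, 1. b=-12 not positive, so system is unstable.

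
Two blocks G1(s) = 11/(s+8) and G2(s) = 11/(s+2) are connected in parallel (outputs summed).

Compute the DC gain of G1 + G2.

Parallel: G_eq = G1 + G2. DC gain = G1(0) + G2(0) = 11/8 + 11/2 = 1.375 + 5.5 = 6.875.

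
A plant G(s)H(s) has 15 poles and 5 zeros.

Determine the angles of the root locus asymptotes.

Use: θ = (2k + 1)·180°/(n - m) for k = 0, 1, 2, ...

n - m = 15 - 5 = 10. Angles: θk = (2k + 1)·180°/10 = 18°, 54°, 90°, 126°, 162°, 198°, 234°, 270°, 306°, 342°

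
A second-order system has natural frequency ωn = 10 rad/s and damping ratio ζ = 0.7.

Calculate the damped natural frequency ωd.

ωd = ωn√(1 - ζ²) = 10√(1 - 0.7²) = 7.14 rad/s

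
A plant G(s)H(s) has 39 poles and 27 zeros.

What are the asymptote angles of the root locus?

n - m = 39 - 27 = 12. Angles: θk = (2k + 1)·180°/12 = 15°, 45°, 75°, 105°, 135°, 165°, 195°, 225°, 255°, 285°, 315°, 345°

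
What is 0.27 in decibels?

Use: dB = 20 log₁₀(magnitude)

dB = 20 log₁₀(0.27) = -11.4 dB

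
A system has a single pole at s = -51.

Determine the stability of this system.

Pole at s = -51 is in the left half-plane. Stable.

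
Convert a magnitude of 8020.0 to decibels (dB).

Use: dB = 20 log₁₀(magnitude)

dB = 20 log₁₀(8020.0) = 78.1 dB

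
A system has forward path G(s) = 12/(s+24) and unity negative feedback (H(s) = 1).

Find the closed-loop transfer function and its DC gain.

T(s) = G/(1+GH) = [12/(s+24)] / [1 + 12/(s+24)] = 12/(s+24+12) = 12/(s+36). DC gain = 12/36 = 0.3333.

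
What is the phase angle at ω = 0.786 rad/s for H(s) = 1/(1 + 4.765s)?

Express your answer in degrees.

Phase = -arctan(ωτ) = -arctan(0.786 × 4.765) = -75.1°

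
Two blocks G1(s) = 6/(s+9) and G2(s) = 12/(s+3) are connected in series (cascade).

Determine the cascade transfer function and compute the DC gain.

Series: multiply transfer functions. G_eq = 6/(s+9) × 12/(s+3) = 72/((s+9)(s+3)). DC gain = 72/(9×3) = 2.6667.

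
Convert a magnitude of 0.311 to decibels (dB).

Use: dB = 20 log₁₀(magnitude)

dB = 20 log₁₀(0.311) = -10.1 dB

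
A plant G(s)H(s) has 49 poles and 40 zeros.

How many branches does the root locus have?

Root locus has n branches where n = number of poles = 49.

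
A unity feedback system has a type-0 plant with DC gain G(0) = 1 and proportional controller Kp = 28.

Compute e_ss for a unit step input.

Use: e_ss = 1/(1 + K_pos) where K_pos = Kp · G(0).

K_pos = Kp · G(0) = 28 × 1 = 28. e_ss = 1/(1 + 28) = 0.0345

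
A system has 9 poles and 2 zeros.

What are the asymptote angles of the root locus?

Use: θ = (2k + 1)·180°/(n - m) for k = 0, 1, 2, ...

n - m = 9 - 2 = 7. Angles: θk = (2k + 1)·180°/7 = 25.71°, 77.14°, 128.57°, 180°, 231.43°, 282.86°, 334.29°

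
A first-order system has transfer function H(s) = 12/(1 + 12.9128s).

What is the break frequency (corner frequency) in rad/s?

Corner frequency = 1/τ = 1/12.9128 = 0.077 rad/s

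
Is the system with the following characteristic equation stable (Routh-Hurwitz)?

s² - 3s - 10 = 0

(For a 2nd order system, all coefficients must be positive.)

Coefficients: 1, -3, -10. b=-3, c=-10 not positive, so system is unstable.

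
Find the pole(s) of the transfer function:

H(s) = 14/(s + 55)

Pole is where denominator = 0: s + 55 = 0, so s = -55.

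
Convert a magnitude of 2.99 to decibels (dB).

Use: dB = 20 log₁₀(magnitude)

dB = 20 log₁₀(2.99) = 9.5 dB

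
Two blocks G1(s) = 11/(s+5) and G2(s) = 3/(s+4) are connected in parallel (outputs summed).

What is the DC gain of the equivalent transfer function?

Parallel: G_eq = G1 + G2. DC gain = G1(0) + G2(0) = 11/5 + 3/4 = 2.2 + 0.75 = 2.95.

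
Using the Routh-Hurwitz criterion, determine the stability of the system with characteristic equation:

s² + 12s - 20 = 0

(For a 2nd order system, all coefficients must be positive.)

Coefficients: 1, 12, -20. c=-20 not positive, so system is unstable.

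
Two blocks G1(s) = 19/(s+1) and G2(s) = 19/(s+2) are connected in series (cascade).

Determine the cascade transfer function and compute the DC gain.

Series: multiply transfer functions. G_eq = 19/(s+1) × 19/(s+2) = 361/((s+1)(s+2)). DC gain = 361/(1×2) = 180.5.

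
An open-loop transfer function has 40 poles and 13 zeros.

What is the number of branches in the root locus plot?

Root locus has n branches where n = number of poles = 40.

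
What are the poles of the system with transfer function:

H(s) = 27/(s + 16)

Pole is where denominator = 0: s + 16 = 0, so s = -16.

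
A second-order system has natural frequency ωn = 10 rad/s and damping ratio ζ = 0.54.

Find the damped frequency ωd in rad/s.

ωd = ωn√(1 - ζ²) = 10√(1 - 0.54²) = 8.42 rad/s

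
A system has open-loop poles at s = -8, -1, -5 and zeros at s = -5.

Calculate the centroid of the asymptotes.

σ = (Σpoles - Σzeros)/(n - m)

σ = (Σpoles - Σzeros)/(n - m) = (-14 - (-5))/(3 - 1) = -9/2 = -4.5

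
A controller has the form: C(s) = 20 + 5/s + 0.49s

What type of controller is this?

This is a Proportional-Integral-Derivative (PID) controller.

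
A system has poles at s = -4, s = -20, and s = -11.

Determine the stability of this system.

All poles are in the left half-plane. System is stable.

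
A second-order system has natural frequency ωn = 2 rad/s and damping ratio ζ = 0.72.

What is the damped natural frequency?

ωd = ωn√(1 - ζ²) = 2√(1 - 0.72²) = 1.39 rad/s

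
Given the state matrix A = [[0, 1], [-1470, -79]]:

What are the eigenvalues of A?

det(A - λI) = λ² - (-79)λ + 1470 = (λ - (-30))(λ - (-49)). Eigenvalues: -30, -49.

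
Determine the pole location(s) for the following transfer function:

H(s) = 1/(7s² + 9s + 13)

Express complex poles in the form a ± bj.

Discriminant = 9² - 4×7×13 = 81 - 364 = -283 < 0, so the poles are a complex conjugate pair s = (-9 ± j√283)/(2×7). Real part = -9/(2×7) = -9/14 ≈ -0.6429; imaginary part = ±√283/(2×7) ≈ 1.2016. Poles: s = -0.6429 ± 1.2016j.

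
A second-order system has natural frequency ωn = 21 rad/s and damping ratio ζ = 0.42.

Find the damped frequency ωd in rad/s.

ωd = ωn√(1 - ζ²) = 21√(1 - 0.42²) = 19.06 rad/s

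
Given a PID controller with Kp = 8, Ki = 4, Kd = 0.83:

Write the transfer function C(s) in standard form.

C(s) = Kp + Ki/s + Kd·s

Substituting values: C(s) = 8 + 4/s + 0.83s = (0.83s² + 8s + 4)/s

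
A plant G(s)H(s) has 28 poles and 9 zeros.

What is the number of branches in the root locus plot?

Root locus has n branches where n = number of poles = 28.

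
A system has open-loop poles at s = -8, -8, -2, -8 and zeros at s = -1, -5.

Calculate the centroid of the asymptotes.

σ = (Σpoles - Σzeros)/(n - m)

σ = (Σpoles - Σzeros)/(n - m) = (-26 - (-6))/(4 - 2) = -20/2 = -10.0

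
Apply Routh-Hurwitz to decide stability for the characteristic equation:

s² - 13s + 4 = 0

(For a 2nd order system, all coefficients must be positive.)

Coefficients: 1, -13, 4. b=-13 not positive, so system is unstable.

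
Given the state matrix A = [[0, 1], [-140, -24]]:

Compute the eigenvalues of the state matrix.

det(A - λI) = λ² - (-24)λ + 140 = (λ - (-10))(λ - (-14)). Eigenvalues: -10, -14.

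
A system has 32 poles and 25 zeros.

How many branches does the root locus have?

Root locus has n branches where n = number of poles = 32.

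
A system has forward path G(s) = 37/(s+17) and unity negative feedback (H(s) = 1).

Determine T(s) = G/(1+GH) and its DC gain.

T(s) = G/(1+GH) = [37/(s+17)] / [1 + 37/(s+17)] = 37/(s+17+37) = 37/(s+54). DC gain = 37/54 = 0.6852.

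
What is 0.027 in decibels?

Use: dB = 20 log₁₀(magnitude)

dB = 20 log₁₀(0.027) = -31.4 dB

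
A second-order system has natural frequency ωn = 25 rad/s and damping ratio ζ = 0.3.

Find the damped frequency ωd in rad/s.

ωd = ωn√(1 - ζ²) = 25√(1 - 0.3²) = 23.85 rad/s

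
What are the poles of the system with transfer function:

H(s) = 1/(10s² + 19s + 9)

Discriminant = 19² - 4×10×9 = 361 - 360 = 1 > 0, so two distinct real poles. Using quadratic formula: s = (-19 ± √1)/(2×10) = (-19 ± √1)/20, with √1 = 1. s₁ = -18/20 = -0.9, s₂ = -20/20 = -1. Poles: s₁ = -0.9, s₂ = -1.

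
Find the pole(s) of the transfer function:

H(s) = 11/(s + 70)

Pole is where denominator = 0: s + 70 = 0, so s = -70.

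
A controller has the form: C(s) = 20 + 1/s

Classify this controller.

This is a Proportional-Integral (PI) controller.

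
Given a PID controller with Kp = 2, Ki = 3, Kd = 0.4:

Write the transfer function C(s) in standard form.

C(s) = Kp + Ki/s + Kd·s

Substituting values: C(s) = 2 + 3/s + 0.4s = (0.4s² + 2s + 3)/s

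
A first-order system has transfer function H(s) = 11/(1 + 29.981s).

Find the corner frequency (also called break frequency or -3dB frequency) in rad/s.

Corner frequency = 1/τ = 1/29.981 = 0.033 rad/s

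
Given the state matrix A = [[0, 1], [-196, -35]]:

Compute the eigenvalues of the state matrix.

det(A - λI) = λ² - (-35)λ + 196 = (λ - (-7))(λ - (-28)). Eigenvalues: -7, -28.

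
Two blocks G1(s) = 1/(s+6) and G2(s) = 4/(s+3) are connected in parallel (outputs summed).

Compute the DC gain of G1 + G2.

Parallel: G_eq = G1 + G2. DC gain = G1(0) + G2(0) = 1/6 + 4/3 = 0.1667 + 1.3333 = 1.5.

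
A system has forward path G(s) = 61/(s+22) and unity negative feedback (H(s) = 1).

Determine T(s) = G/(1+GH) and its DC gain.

T(s) = G/(1+GH) = [61/(s+22)] / [1 + 61/(s+22)] = 61/(s+22+61) = 61/(s+83). DC gain = 61/83 = 0.7349.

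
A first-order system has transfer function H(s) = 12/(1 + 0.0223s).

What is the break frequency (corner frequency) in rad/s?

Corner frequency = 1/τ = 1/0.0223 = 44.843 rad/s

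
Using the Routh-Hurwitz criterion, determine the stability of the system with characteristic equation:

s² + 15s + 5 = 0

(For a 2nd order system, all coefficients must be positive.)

Coefficients: 1, 15, 5. All positive, so system is stable.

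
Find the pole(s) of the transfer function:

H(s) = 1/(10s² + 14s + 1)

Discriminant = 14² - 4×10×1 = 196 - 40 = 156 > 0, so two distinct real poles. Using quadratic formula: s = (-14 ± √156)/(2×10) = (-14 ± √156)/20, with √156 ≈ 12.4900. s₁ ≈ -0.0755, s₂ ≈ -1.3245. Poles: s₁ = -0.0755, s₂ = -1.3245.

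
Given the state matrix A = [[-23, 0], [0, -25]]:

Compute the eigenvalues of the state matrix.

For diagonal matrix, eigenvalues are diagonal entries: λ₁ = -23, λ₂ = -25.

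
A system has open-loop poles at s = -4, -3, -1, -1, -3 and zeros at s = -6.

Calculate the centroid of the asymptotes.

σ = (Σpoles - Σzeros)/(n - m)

σ = (Σpoles - Σzeros)/(n - m) = (-12 - (-6))/(5 - 1) = -6/4 = -1.5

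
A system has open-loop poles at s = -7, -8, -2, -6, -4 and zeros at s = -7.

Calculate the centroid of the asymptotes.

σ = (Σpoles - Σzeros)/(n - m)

σ = (Σpoles - Σzeros)/(n - m) = (-27 - (-7))/(5 - 1) = -20/4 = -5.0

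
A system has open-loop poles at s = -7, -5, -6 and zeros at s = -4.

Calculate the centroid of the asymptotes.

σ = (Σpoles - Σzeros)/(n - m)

σ = (Σpoles - Σzeros)/(n - m) = (-18 - (-4))/(3 - 1) = -14/2 = -7.0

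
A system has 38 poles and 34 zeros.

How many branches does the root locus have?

Root locus has n branches where n = number of poles = 38.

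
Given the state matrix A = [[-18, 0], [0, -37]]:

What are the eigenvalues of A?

For diagonal matrix, eigenvalues are diagonal entries: λ₁ = -18, λ₂ = -37.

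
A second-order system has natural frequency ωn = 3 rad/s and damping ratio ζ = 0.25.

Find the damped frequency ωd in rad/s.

ωd = ωn√(1 - ζ²) = 3√(1 - 0.25²) = 2.9 rad/s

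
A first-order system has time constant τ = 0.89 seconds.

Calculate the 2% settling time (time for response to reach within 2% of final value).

For first-order system, 2% settling time ≈ 4τ = 4 × 0.89 = 3.56 s.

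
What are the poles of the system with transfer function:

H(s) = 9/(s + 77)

Pole is where denominator = 0: s + 77 = 0, so s = -77.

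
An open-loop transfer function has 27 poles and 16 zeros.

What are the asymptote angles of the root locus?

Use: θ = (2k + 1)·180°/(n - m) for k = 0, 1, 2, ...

n - m = 27 - 16 = 11. Angles: θk = (2k + 1)·180°/11 = 16.36°, 49.09°, 81.82°, 114.55°, 147.27°, 180°, 212.73°, 245.45°, 278.18°, 310.91°, 343.64°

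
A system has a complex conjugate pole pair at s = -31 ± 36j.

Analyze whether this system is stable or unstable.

Real part of poles is -31 (< 0, left half-plane). Stable.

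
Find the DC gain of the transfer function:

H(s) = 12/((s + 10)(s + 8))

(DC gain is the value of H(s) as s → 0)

DC gain = H(0) = 12/(10 × 8) = 12/80 = 0.15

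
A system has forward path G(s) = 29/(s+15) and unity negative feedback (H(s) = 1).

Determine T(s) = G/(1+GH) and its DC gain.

T(s) = G/(1+GH) = [29/(s+15)] / [1 + 29/(s+15)] = 29/(s+15+29) = 29/(s+44). DC gain = 29/44 = 0.6591.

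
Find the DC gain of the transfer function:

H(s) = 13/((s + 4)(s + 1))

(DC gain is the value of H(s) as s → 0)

DC gain = H(0) = 13/(4 × 1) = 13/4 = 3.25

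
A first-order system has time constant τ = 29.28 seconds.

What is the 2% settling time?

For first-order system, 2% settling time ≈ 4τ = 4 × 29.28 = 117.12 s.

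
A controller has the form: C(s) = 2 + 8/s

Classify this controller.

This is a Proportional-Integral (PI) controller.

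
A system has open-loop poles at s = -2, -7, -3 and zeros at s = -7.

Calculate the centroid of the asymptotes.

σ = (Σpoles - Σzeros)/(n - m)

σ = (Σpoles - Σzeros)/(n - m) = (-12 - (-7))/(3 - 1) = -5/2 = -2.5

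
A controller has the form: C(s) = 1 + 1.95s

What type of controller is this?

This is a Proportional-Derivative (PD) controller.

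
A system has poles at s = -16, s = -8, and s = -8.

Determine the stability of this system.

All poles are in the left half-plane. System is stable.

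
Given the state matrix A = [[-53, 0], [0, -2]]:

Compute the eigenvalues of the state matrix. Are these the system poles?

For diagonal matrix, eigenvalues are diagonal entries: λ₁ = -53, λ₂ = -2. Eigenvalues of A = system poles.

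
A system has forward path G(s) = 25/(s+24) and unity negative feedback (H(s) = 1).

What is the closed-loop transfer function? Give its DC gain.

T(s) = G/(1+GH) = [25/(s+24)] / [1 + 25/(s+24)] = 25/(s+24+25) = 25/(s+49). DC gain = 25/49 = 0.5102.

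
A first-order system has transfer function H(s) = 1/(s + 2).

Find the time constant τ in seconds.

For H(s) = 1/(s + 1/τ), the pole is at -1/τ = -2, so τ = 1/2 = 0.5 s.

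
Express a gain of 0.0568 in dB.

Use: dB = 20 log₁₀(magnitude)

dB = 20 log₁₀(0.0568) = -24.9 dB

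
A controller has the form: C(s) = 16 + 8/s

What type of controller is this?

This is a Proportional-Integral (PI) controller.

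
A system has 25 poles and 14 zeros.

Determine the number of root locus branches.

Root locus has n branches where n = number of poles = 25.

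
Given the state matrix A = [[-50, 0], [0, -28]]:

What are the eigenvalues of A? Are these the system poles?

For diagonal matrix, eigenvalues are diagonal entries: λ₁ = -50, λ₂ = -28. Eigenvalues of A = system poles.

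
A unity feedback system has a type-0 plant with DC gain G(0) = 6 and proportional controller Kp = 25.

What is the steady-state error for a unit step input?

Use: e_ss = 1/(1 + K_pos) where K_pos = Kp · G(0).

K_pos = Kp · G(0) = 25 × 6 = 150. e_ss = 1/(1 + 150) = 0.0066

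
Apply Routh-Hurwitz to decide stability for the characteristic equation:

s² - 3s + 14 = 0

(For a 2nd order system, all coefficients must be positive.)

Coefficients: 1, -3, 14. b=-3 not positive, so system is unstable.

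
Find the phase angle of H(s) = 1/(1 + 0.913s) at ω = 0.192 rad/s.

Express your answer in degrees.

Phase = -arctan(ωτ) = -arctan(0.192 × 0.913) = -9.9°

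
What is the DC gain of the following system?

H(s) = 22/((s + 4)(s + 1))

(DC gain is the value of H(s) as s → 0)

DC gain = H(0) = 22/(4 × 1) = 22/4 = 5.5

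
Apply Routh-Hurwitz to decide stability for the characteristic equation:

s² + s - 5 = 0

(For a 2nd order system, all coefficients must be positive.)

Coefficients: 1, 1, -5. c=-5 not positive, so system is unstable.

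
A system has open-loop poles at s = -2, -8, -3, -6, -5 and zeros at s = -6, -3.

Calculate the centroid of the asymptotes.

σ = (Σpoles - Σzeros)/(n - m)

σ = (Σpoles - Σzeros)/(n - m) = (-24 - (-9))/(5 - 2) = -15/3 = -5.0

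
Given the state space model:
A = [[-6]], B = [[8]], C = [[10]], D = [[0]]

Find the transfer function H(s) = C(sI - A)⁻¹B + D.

(sI - A)⁻¹ = 1/(s + 6). H(s) = 10 × 8/(s + 6) + 0 = 80/(s + 6).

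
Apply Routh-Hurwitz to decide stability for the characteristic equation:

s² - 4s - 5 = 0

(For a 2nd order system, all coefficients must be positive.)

Coefficients: 1, -4, -5. b=-4, c=-5 not positive, so system is unstable.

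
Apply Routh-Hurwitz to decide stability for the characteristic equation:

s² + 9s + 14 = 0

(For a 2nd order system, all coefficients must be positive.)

Coefficients: 1, 9, 14. All positive, so system is stable.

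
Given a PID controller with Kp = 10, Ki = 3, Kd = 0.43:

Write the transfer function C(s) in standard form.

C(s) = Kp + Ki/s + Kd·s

Substituting values: C(s) = 10 + 3/s + 0.43s = (0.43s² + 10s + 3)/s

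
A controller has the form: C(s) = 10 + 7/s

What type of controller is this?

This is a Proportional-Integral (PI) controller.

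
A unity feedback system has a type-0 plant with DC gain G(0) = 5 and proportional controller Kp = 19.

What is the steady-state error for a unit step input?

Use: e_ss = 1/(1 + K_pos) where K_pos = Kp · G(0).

K_pos = Kp · G(0) = 19 × 5 = 95. e_ss = 1/(1 + 95) = 0.0104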